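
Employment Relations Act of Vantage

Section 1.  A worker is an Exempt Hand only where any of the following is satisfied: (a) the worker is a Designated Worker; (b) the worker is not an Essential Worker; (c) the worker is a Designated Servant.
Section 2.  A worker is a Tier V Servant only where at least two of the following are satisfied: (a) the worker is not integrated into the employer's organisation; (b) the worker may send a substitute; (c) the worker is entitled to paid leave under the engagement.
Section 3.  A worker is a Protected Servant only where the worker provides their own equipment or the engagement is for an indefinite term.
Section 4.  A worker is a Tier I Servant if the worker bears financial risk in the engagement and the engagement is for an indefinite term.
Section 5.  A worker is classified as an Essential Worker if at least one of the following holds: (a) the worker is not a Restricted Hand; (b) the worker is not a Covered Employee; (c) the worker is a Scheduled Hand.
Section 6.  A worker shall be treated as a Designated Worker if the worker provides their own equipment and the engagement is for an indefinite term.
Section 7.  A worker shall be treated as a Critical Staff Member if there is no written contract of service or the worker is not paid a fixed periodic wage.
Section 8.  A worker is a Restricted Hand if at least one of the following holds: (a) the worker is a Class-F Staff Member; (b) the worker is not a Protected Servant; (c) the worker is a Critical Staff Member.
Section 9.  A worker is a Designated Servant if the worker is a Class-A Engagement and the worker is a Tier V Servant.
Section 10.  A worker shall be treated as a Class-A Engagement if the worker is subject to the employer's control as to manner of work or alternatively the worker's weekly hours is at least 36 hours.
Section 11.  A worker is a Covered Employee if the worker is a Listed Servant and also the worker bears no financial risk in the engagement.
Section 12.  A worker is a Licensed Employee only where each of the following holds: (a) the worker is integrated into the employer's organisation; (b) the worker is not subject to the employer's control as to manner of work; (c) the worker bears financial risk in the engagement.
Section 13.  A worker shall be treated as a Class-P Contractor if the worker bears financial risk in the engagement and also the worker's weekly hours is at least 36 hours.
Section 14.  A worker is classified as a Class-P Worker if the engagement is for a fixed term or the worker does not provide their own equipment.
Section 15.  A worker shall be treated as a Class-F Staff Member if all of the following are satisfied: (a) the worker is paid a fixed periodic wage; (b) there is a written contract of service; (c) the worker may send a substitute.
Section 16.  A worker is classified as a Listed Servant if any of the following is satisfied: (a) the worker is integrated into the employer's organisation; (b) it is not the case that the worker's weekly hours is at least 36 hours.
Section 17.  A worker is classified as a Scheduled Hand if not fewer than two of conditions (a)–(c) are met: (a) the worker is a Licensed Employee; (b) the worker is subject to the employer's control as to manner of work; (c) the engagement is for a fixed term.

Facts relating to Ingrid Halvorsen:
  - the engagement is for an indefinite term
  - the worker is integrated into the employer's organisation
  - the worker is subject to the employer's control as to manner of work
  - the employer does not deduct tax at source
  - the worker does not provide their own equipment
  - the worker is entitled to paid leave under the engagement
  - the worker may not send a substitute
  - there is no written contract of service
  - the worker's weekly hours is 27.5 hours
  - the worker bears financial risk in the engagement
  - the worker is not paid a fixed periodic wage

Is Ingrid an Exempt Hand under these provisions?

section 6 — Designated Worker: [the worker provides their own equipment? no] AND [the engagement is for an indefinite term? yes] → not satisfied.
section 15 — Class-F Staff Member: [the worker is paid a fixed periodic wage? no] AND [there is a written contract of service? no] AND [the worker may send a substitute? no] → not satisfied.
section 3 — Protected Servant: [the worker provides their own equipment? no] OR [the engagement is for an indefinite term? yes] → satisfied.
section 7 — Critical Staff Member: [there is no written contract of service? yes] OR [the worker is not paid a fixed periodic wage? yes] → satisfied.
section 8 — Restricted Hand: [Class-F Staff Member (section 15)? no] OR [not a Protected Servant (section 3)? no] OR [Critical Staff Member (section 7)? yes] → satisfied.
section 16 — Listed Servant: [the worker is integrated into the employer's organisation? yes] OR [worker's weekly hours: 27.5 hours ≥ 36 hours? no, so negated condition yes] → satisfied.
section 11 — Covered Employee: [Listed Servant (section 16)? yes] AND [the worker bears no financial risk in the engagement? no] → not satisfied.
section 12 — Licensed Employee: [the worker is integrated into the employer's organisation? yes] AND [the worker is not subject to the employer's control as to manner of work? no] AND [the worker bears financial risk in the engagement? yes] → not satisfied.
section 17 — Scheduled Hand: Licensed Employee (section 12)? no; the worker is subject to the employer's control as to manner of work? yes; the engagement is for a fixed term? no — 1 of 3 hold (need ≥2) → not satisfied.
section 5 — Essential Worker: [not a Restricted Hand (section 8)? no] OR [not a Covered Employee (section 11)? yes] OR [Scheduled Hand (section 17)? no] → satisfied.
section 10 — Class-A Engagement: [the worker is subject to the employer's control as to manner of work? yes] OR [worker's weekly hours: 27.5 hours ≥ 36 hours? no] → satisfied.
section 2 — Tier V Servant: the worker is not integrated into the employer's organisation? no; the worker may send a substitute? no; the worker is entitled to paid leave under the engagement? yes — 1 of 3 hold (need ≥2) → not satisfied.
section 9 — Designated Servant: [Class-A Engagement (section 10)? yes] AND [Tier V Servant (section 2)? no] → not satisfied.
section 1 — Exempt Hand: [Designated Worker (section 6)? no] OR [not an Essential Worker (section 5)? no] OR [Designated Servant (section 9)? no] → not satisfied.

No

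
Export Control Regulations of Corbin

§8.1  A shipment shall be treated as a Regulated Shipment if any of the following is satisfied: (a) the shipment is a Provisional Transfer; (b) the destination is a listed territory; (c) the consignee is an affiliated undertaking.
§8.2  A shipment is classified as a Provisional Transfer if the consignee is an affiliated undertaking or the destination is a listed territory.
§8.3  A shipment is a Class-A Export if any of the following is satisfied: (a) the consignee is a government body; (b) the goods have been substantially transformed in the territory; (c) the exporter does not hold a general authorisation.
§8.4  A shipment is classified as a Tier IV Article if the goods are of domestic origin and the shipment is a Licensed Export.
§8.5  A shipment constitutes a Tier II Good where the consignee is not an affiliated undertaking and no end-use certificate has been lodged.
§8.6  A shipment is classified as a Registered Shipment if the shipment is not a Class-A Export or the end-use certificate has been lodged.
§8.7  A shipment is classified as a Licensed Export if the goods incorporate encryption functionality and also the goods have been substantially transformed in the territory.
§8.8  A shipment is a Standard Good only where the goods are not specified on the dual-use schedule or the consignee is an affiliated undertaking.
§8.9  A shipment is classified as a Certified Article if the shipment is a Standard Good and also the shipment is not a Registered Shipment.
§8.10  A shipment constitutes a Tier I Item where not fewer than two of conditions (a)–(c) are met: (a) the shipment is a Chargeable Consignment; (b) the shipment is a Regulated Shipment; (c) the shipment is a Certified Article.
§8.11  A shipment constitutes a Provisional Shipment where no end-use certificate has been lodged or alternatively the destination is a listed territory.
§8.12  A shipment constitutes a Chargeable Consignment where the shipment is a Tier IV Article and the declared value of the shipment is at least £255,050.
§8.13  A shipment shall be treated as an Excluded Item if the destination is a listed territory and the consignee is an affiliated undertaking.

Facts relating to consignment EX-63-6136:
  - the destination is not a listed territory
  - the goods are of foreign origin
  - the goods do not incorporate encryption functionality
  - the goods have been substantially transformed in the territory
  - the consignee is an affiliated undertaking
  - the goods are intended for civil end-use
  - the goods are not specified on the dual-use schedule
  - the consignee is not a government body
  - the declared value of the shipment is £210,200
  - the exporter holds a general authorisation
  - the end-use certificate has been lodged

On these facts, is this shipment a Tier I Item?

No

Under §8.7: the goods incorporate encryption functionality? no; and the goods have been substantially transformed in the territory? yes. So the shipment is not a Licensed Export.
Under §8.4: the goods are of domestic origin? no; and Licensed Export (§8.7)? no. So the shipment is not a Tier IV Article.
Under §8.12: Tier IV Article (§8.4)? no; and declared value of the shipment: £210,200 ≥ £255,050? no. So the shipment is not a Chargeable Consignment.
Under §8.2: the consignee is an affiliated undertaking? yes; or the destination is a listed territory? no. So the shipment is a Provisional Transfer.
Under §8.1: Provisional Transfer (§8.2)? yes; or the destination is a listed territory? no; or the consignee is an affiliated undertaking? yes. So the shipment is a Regulated Shipment.
Under §8.8: the goods are not specified on the dual-use schedule? yes; or the consignee is an affiliated undertaking? yes. So the shipment is a Standard Good.
Under §8.3: the consignee is a government body? no; or the goods have been substantially transformed in the territory? yes; or the exporter does not hold a general authorisation? no. So the shipment is a Class-A Export.
Under §8.6: not a Class-A Export (§8.3)? no; or the end-use certificate has been lodged? yes. So the shipment is a Registered Shipment.
Under §8.9: Standard Good (§8.8)? yes; and not a Registered Shipment (§8.6)? no. So the shipment is not a Certified Article.
Under §8.10: Chargeable Consignment (§8.12)? no; Regulated Shipment (§8.1)? yes; Certified Article (§8.9)? no — 1 of 3 hold (need ≥2) → not satisfied.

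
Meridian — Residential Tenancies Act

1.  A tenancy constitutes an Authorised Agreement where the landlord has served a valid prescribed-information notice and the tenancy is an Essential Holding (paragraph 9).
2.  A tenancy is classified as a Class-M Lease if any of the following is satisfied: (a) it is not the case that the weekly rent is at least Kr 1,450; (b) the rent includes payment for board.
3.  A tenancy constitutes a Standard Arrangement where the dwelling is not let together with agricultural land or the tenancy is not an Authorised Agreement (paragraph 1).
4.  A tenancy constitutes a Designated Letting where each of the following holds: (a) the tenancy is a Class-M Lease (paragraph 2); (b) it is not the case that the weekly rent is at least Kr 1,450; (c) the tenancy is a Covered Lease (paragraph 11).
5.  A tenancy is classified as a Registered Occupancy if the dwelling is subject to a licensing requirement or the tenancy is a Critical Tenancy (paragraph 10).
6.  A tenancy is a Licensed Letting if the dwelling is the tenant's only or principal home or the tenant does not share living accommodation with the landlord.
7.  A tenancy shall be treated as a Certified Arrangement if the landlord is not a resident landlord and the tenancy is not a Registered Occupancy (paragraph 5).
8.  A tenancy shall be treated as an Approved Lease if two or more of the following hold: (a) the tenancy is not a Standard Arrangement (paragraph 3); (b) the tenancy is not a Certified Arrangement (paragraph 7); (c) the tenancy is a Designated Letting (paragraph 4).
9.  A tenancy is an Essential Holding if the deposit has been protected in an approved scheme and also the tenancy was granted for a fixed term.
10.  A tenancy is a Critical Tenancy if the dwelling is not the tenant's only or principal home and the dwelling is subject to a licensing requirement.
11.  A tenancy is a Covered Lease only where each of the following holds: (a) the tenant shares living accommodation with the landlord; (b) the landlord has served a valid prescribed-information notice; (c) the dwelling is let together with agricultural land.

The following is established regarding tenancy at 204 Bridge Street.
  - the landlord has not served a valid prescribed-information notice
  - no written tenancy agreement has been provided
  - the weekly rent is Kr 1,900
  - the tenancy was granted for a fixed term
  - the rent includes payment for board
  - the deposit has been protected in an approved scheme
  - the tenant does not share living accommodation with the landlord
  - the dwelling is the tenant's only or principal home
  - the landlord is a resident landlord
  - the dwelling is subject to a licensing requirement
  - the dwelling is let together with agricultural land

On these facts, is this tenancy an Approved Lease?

paragraph 9 — Essential Holding: [the deposit has been protected in an approved scheme? yes] AND [the tenancy was granted for a fixed term? yes] → satisfied.
paragraph 1 — Authorised Agreement: [the landlord has served a valid prescribed-information notice? no] AND [Essential Holding (paragraph 9)? yes] → not satisfied.
paragraph 3 — Standard Arrangement: [the dwelling is not let together with agricultural land? no] OR [not an Authorised Agreement (paragraph 1)? yes] → satisfied.
paragraph 10 — Critical Tenancy: [the dwelling is not the tenant's only or principal home? no] AND [the dwelling is subject to a licensing requirement? yes] → not satisfied.
paragraph 5 — Registered Occupancy: [the dwelling is subject to a licensing requirement? yes] OR [Critical Tenancy (paragraph 10)? no] → satisfied.
paragraph 7 — Certified Arrangement: [the landlord is not a resident landlord? no] AND [not a Registered Occupancy (paragraph 5)? no] → not satisfied.
paragraph 2 — Class-M Lease: [weekly rent: Kr 1,900 ≥ Kr 1,450? yes, so negated condition no] OR [the rent includes payment for board? yes] → satisfied.
paragraph 11 — Covered Lease: [the tenant shares living accommodation with the landlord? no] AND [the landlord has served a valid prescribed-information notice? no] AND [the dwelling is let together with agricultural land? yes] → not satisfied.
paragraph 4 — Designated Letting: [Class-M Lease (paragraph 2)? yes] AND [weekly rent: Kr 1,900 ≥ Kr 1,450? yes, so negated condition no] AND [Covered Lease (paragraph 11)? no] → not satisfied.
paragraph 8 — Approved Lease: not a Standard Arrangement (paragraph 3)? no; not a Certified Arrangement (paragraph 7)? yes; Designated Letting (paragraph 4)? no — 1 of 3 hold (need ≥2) → not satisfied.

No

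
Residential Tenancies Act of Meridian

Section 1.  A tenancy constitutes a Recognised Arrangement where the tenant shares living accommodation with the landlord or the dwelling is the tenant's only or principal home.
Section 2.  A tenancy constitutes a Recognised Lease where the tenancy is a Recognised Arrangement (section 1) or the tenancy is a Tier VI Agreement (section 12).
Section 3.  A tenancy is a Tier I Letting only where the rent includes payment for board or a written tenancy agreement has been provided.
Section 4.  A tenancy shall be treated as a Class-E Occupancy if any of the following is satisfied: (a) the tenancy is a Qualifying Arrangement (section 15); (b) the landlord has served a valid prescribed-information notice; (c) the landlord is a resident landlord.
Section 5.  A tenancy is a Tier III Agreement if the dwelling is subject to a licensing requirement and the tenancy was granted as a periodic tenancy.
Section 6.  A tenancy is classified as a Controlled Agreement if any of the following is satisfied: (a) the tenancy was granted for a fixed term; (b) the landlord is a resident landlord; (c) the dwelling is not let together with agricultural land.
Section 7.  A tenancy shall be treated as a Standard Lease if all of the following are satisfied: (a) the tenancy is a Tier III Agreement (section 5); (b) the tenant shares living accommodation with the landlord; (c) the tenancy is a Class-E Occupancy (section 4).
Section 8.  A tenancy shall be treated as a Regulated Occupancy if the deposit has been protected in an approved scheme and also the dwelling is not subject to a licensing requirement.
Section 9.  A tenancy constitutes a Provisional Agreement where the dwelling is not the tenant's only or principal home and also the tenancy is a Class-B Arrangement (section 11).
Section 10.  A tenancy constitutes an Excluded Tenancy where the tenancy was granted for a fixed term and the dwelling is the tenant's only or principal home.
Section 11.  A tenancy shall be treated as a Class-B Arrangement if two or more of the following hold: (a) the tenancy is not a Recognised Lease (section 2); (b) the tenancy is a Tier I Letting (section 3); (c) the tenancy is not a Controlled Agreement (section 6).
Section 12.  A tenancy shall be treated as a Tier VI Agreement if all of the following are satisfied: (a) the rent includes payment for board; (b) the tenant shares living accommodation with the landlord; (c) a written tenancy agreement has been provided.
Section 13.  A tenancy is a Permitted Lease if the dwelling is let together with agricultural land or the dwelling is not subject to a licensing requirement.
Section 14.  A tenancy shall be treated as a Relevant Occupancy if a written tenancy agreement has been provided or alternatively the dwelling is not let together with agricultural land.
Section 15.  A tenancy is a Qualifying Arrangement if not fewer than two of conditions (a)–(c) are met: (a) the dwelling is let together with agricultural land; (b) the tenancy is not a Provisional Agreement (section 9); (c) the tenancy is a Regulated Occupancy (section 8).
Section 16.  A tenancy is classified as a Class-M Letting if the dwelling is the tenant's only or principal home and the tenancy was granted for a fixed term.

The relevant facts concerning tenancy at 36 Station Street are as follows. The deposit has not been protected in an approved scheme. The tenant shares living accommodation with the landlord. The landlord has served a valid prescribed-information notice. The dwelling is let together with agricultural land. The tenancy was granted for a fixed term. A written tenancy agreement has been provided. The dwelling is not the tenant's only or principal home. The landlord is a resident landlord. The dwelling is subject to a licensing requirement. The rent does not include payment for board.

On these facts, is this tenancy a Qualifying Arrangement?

section 1 — Recognised Arrangement: [the tenant shares living accommodation with the landlord? yes] OR [the dwelling is the tenant's only or principal home? no] → satisfied.
section 12 — Tier VI Agreement: [the rent includes payment for board? no] AND [the tenant shares living accommodation with the landlord? yes] AND [a written tenancy agreement has been provided? yes] → not satisfied.
section 2 — Recognised Lease: [Recognised Arrangement (section 1)? yes] OR [Tier VI Agreement (section 12)? no] → satisfied.
section 3 — Tier I Letting: [the rent includes payment for board? no] OR [a written tenancy agreement has been provided? yes] → satisfied.
section 6 — Controlled Agreement: [the tenancy was granted for a fixed term? yes] OR [the landlord is a resident landlord? yes] OR [the dwelling is not let together with agricultural land? no] → satisfied.
section 11 — Class-B Arrangement: not a Recognised Lease (section 2)? no; Tier I Letting (section 3)? yes; not a Controlled Agreement (section 6)? no — 1 of 3 hold (need ≥2) → not satisfied.
section 9 — Provisional Agreement: [the dwelling is not the tenant's only or principal home? yes] AND [Class-B Arrangement (section 11)? no] → not satisfied.
section 8 — Regulated Occupancy: [the deposit has been protected in an approved scheme? no] AND [the dwelling is not subject to a licensing requirement? no] → not satisfied.
section 15 — Qualifying Arrangement: the dwelling is let together with agricultural land? yes; not a Provisional Agreement (section 9)? yes; Regulated Occupancy (section 8)? no — 2 of 3 hold (need ≥2) → satisfied.

Yes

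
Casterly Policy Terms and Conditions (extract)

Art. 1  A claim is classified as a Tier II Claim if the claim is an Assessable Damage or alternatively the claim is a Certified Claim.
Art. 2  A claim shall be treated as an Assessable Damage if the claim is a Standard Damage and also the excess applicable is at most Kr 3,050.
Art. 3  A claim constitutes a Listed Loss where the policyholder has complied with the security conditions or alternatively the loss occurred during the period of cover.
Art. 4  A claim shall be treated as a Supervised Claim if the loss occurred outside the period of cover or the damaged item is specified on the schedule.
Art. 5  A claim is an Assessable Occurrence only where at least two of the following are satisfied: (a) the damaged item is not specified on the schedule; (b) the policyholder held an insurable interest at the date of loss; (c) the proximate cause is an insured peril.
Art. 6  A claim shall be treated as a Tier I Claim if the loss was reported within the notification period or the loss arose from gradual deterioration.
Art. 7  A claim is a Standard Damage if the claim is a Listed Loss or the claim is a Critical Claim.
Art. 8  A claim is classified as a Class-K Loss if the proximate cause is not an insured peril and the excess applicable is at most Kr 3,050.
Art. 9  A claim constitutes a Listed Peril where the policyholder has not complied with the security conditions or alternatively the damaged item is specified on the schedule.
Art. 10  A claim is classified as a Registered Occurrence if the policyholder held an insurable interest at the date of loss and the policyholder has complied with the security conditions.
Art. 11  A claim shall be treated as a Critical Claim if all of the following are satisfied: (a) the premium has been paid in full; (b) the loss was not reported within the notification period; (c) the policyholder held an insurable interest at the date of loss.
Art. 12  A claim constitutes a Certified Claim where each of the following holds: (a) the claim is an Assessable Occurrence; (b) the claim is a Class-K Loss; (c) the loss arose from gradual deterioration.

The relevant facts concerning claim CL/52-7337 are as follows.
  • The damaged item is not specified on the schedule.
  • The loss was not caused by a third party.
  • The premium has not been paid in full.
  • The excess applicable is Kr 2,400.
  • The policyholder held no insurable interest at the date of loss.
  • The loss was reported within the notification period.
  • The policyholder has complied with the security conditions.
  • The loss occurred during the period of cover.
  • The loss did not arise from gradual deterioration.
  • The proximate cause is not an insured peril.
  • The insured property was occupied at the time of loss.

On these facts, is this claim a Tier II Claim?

Under article 3: the policyholder has complied with the security conditions? yes; or the loss occurred during the period of cover? yes. So the claim is a Listed Loss.
Under article 11: the premium has been paid in full? no; and the loss was not reported within the notification period? no; and the policyholder held an insurable interest at the date of loss? no. So the claim is not a Critical Claim.
Under article 7: Listed Loss (article 3)? yes; or Critical Claim (article 11)? no. So the claim is a Standard Damage.
Under article 2: Standard Damage (article 7)? yes; and excess applicable: Kr 2,400 ≤ Kr 3,050? yes. So the claim is an Assessable Damage.
Under article 5: the damaged item is not specified on the schedule? yes; the policyholder held an insurable interest at the date of loss? no; the proximate cause is an insured peril? no — 1 of 3 hold (need ≥2) → not satisfied.
Under article 8: the proximate cause is not an insured peril? yes; and excess applicable: Kr 2,400 ≤ Kr 3,050? yes. So the claim is a Class-K Loss.
Under article 12: Assessable Occurrence (article 5)? no; and Class-K Loss (article 8)? yes; and the loss arose from gradual deterioration? no. So the claim is not a Certified Claim.
Under article 1: Assessable Damage (article 2)? yes; or Certified Claim (article 12)? no. So the claim is a Tier II Claim.

Yes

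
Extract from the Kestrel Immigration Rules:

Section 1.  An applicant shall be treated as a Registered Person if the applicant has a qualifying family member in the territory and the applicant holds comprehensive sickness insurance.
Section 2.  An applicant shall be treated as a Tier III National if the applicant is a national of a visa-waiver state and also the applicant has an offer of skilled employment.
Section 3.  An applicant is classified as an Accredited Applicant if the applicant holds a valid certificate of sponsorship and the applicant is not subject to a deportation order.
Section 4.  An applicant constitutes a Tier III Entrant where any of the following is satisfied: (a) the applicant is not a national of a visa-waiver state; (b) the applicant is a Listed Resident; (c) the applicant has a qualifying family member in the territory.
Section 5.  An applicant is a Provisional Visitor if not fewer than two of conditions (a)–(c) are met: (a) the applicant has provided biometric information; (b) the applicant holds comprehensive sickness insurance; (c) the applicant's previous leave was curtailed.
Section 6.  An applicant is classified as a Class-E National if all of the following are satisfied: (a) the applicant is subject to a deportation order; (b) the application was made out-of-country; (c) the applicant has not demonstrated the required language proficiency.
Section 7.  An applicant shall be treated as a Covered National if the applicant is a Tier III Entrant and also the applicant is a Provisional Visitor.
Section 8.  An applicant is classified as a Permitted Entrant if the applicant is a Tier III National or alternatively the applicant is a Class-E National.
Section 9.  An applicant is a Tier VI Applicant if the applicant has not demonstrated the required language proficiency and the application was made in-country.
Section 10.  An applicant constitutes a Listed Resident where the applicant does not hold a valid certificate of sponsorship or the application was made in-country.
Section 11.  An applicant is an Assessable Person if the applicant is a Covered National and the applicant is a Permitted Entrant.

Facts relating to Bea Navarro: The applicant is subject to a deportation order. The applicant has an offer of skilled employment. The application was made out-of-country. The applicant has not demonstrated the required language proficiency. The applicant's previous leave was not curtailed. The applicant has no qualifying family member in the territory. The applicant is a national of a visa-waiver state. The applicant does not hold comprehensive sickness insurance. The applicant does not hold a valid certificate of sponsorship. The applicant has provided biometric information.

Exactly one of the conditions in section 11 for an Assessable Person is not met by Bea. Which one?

section 10 — Listed Resident: [the applicant does not hold a valid certificate of sponsorship? yes] OR [the application was made in-country? no] → satisfied.
section 4 — Tier III Entrant: [the applicant is not a national of a visa-waiver state? no] OR [Listed Resident (section 10)? yes] OR [the applicant has a qualifying family member in the territory? no] → satisfied.
section 5 — Provisional Visitor: the applicant has provided biometric information? yes; the applicant holds comprehensive sickness insurance? no; the applicant's previous leave was curtailed? no — 1 of 3 hold (need ≥2) → not satisfied.
section 7 — Covered National: [Tier III Entrant (section 4)? yes] AND [Provisional Visitor (section 5)? no] → not satisfied.
section 2 — Tier III National: [the applicant is a national of a visa-waiver state? yes] AND [the applicant has an offer of skilled employment? yes] → satisfied.
section 6 — Class-E National: [the applicant is subject to a deportation order? yes] AND [the application was made out-of-country? yes] AND [the applicant has not demonstrated the required language proficiency? yes] → satisfied.
section 8 — Permitted Entrant: [Tier III National (section 2)? yes] OR [Class-E National (section 6)? yes] → satisfied.
section 11 — Assessable Person: [Covered National (section 7)? no] AND [Permitted Entrant (section 8)? yes] → not satisfied.

Covered National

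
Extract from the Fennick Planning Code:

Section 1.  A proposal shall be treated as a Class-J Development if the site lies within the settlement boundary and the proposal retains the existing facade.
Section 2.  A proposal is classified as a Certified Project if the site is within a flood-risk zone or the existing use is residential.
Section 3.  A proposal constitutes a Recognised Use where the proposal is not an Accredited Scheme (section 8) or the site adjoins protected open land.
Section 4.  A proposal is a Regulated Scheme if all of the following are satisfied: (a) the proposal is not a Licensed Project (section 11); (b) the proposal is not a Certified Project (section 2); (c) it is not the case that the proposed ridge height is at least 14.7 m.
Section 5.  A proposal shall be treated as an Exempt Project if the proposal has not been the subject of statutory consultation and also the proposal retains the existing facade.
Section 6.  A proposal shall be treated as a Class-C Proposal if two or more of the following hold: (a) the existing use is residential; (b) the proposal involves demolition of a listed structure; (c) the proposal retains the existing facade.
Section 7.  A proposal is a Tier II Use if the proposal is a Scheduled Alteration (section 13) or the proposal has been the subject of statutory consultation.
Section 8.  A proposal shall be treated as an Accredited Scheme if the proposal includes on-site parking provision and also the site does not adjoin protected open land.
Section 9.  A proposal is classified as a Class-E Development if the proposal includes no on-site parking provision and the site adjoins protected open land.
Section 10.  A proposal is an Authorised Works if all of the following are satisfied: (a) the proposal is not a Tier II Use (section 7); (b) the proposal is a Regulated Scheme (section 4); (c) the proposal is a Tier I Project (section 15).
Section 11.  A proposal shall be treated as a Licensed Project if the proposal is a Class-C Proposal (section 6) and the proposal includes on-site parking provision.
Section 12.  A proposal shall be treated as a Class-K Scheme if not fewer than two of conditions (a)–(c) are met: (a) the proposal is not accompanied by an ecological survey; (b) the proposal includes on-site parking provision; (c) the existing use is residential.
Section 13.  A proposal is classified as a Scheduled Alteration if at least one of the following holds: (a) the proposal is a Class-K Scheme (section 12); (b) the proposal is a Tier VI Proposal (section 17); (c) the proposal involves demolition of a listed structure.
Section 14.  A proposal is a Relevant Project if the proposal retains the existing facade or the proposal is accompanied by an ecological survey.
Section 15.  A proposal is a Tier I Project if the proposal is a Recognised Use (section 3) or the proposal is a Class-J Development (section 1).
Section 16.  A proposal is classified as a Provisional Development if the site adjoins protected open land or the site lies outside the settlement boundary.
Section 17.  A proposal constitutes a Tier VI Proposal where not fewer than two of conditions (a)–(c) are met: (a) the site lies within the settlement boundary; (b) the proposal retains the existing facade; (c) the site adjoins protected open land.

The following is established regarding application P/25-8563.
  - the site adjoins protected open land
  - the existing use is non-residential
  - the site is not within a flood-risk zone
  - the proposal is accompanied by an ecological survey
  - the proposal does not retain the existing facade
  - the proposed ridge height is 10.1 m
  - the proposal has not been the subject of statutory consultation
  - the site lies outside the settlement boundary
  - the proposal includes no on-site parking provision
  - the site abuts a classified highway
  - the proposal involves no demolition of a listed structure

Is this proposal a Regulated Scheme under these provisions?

section 6 — Class-C Proposal: the existing use is residential? no; the proposal involves demolition of a listed structure? no; the proposal retains the existing facade? no — 0 of 3 hold (need ≥2) → not satisfied.
section 11 — Licensed Project: [Class-C Proposal (section 6)? no] AND [the proposal includes on-site parking provision? no] → not satisfied.
section 2 — Certified Project: [the site is within a flood-risk zone? no] OR [the existing use is residential? no] → not satisfied.
section 4 — Regulated Scheme: [not a Licensed Project (section 11)? yes] AND [not a Certified Project (section 2)? yes] AND [proposed ridge height: 10.1 m ≥ 14.7 m? no, so negated condition yes] → satisfied.

Yes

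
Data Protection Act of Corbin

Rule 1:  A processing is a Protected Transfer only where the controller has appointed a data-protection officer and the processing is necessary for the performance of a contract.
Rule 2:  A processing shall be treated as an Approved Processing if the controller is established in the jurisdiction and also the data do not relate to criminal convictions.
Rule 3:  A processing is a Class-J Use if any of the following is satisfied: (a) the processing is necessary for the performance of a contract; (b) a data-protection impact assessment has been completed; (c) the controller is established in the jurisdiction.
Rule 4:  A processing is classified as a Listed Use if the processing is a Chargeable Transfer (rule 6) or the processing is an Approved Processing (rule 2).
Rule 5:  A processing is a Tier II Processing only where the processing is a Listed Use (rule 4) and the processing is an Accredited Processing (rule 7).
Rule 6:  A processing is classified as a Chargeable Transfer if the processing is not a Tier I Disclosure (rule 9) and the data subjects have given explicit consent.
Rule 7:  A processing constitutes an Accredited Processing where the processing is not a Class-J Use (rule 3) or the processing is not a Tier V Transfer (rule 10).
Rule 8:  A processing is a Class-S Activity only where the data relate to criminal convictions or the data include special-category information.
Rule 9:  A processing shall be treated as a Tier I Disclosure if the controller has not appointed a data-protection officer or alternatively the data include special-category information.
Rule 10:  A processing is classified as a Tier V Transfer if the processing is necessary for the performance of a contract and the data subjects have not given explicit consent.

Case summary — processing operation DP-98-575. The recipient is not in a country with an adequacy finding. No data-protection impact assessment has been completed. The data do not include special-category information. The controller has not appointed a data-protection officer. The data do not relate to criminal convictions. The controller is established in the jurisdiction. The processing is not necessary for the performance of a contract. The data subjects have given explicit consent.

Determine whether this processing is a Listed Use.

Yes

rule 9 — Tier I Disclosure: [the controller has not appointed a data-protection officer? yes] OR [the data include special-category information? no] → satisfied.
rule 6 — Chargeable Transfer: [not a Tier I Disclosure (rule 9)? no] AND [the data subjects have given explicit consent? yes] → not satisfied.
rule 2 — Approved Processing: [the controller is established in the jurisdiction? yes] AND [the data do not relate to criminal convictions? yes] → satisfied.
rule 4 — Listed Use: [Chargeable Transfer (rule 6)? no] OR [Approved Processing (rule 2)? yes] → satisfied.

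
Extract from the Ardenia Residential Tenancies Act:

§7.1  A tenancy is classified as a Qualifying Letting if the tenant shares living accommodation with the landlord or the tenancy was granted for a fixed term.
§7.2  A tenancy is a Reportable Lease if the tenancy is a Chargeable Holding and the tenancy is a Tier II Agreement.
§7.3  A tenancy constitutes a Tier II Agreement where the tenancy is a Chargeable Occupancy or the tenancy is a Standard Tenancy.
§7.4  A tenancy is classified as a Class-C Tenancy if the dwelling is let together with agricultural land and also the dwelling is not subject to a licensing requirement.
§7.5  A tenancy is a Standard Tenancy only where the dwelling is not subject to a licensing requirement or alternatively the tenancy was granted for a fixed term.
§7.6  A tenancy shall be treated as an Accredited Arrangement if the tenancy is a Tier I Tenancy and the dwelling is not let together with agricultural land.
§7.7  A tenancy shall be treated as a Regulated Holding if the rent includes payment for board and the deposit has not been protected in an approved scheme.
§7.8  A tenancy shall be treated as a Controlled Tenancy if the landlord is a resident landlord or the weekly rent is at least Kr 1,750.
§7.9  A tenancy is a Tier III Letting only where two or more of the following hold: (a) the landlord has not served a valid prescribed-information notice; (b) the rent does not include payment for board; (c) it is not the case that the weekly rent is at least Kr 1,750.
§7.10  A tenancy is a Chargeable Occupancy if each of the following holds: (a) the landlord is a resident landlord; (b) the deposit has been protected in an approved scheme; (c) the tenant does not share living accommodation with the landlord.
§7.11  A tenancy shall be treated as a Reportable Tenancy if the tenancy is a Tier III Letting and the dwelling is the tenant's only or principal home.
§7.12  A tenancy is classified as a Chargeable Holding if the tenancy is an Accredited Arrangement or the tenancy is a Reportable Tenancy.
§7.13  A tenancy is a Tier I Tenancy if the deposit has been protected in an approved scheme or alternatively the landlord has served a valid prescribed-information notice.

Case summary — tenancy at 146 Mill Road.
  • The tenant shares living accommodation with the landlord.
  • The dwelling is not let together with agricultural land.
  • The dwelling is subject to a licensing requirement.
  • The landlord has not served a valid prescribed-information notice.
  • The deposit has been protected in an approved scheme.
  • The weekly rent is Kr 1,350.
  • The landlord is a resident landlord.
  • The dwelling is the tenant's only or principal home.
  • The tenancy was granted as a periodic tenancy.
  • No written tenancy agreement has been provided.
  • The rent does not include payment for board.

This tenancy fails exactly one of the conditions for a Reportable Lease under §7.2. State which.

Tier II Agreement

Under §7.13: the deposit has been protected in an approved scheme? yes; or the landlord has served a valid prescribed-information notice? no. So the tenancy is a Tier I Tenancy.
Under §7.6: Tier I Tenancy (§7.13)? yes; and the dwelling is not let together with agricultural land? yes. So the tenancy is an Accredited Arrangement.
Under §7.9: the landlord has not served a valid prescribed-information notice? yes; the rent does not include payment for board? yes; weekly rent: Kr 1,350 ≥ Kr 1,750? no, so negated condition yes — 3 of 3 hold (need ≥2) → satisfied.
Under §7.11: Tier III Letting (§7.9)? yes; and the dwelling is the tenant's only or principal home? yes. So the tenancy is a Reportable Tenancy.
Under §7.12: Accredited Arrangement (§7.6)? yes; or Reportable Tenancy (§7.11)? yes. So the tenancy is a Chargeable Holding.
Under §7.10: the landlord is a resident landlord? yes; and the deposit has been protected in an approved scheme? yes; and the tenant does not share living accommodation with the landlord? no. So the tenancy is not a Chargeable Occupancy.
Under §7.5: the dwelling is not subject to a licensing requirement? no; or the tenancy was granted for a fixed term? no. So the tenancy is not a Standard Tenancy.
Under §7.3: Chargeable Occupancy (§7.10)? no; or Standard Tenancy (§7.5)? no. So the tenancy is not a Tier II Agreement.
Under §7.2: Chargeable Holding (§7.12)? yes; and Tier II Agreement (§7.3)? no. So the tenancy is not a Reportable Lease.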